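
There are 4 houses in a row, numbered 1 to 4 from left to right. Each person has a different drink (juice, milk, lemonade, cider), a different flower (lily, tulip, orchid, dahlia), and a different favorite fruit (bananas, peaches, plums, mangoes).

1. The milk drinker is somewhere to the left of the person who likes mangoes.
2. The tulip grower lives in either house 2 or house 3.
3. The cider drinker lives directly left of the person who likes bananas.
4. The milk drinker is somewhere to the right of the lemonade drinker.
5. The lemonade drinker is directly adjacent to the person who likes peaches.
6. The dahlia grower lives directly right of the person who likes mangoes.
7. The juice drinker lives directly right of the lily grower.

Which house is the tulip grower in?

House 4 drink: only juice fits.
The milk drinker is in house 2 (clue 1).
By clue 1, the person who likes mangoes is in house 3.
Clue 4 places the lemonade drinker in house 1.
Clue 5: the person who likes peaches is in house 2.
Clue 6: the dahlia grower is in house 4.
Clue 7 places the lily grower in house 3.
So house 3 gets cider for drink.
The only flower still possible for house 1 is orchid.
That leaves tulip as the flower for house 2.
That leaves plums as the favorite fruit for house 1.
That leaves bananas as the favorite fruit for house 4.
So: house 1 = lemonade/orchid/plums, house 2 = milk/tulip/peaches, house 3 = cider/lily/mangoes, house 4 = juice/dahlia/bananas.

2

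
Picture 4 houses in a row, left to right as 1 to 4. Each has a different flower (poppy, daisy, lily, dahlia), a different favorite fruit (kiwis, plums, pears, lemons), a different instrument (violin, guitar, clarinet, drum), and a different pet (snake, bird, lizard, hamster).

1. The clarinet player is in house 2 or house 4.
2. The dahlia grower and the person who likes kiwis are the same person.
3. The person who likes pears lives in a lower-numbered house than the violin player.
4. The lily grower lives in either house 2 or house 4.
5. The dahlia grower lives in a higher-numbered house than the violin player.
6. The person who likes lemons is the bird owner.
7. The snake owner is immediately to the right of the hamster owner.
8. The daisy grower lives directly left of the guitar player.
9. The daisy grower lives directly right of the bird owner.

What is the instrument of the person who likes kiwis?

guitar

That leaves poppy as the flower for house 1.
So house 1 gets drum for instrument.
The dahlia grower is narrowed to house 3 or 4; consider each.
Placing it in house 3 leads to a contradiction, so it's in house 4.
From clue 2, the person who likes kiwis must be in house 4.
House 3 flower: only daisy fits.
That leaves plums as the favorite fruit for house 3.
By clue 8, the guitar player is in house 4.
Clue 9: the bird owner is in house 2.
The only flower still possible for house 2 is lily.
House 2 instrument: only clarinet fits.
House 3 instrument: only violin fits.
The person who likes lemons is in house 2 (clue 6).
Clue 7: the snake owner is in house 4.
By clue 7, the hamster owner is in house 3.
That leaves pears as the favorite fruit for house 1.
House 1's pet must be lizard (nothing else left).
So: house 1 = poppy/pears/drum/lizard, house 2 = lily/lemons/clarinet/bird, house 3 = daisy/plums/violin/hamster, house 4 = dahlia/kiwis/guitar/snake.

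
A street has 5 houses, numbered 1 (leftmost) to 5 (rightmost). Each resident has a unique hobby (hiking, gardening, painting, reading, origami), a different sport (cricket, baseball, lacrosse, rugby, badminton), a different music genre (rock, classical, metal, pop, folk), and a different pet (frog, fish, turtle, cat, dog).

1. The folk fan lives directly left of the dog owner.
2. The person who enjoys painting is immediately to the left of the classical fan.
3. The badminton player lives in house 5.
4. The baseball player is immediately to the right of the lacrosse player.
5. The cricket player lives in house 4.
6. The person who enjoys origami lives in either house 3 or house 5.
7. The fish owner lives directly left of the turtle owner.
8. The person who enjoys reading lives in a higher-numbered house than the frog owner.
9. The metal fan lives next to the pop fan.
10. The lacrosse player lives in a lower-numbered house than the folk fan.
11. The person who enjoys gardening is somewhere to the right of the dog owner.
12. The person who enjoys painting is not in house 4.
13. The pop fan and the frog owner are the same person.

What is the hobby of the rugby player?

From clue 3, the badminton player must be in house 5.
Clue 5: the cricket player is in house 4.
The person who enjoys gardening is narrowed to house 4 or 5; consider each.
Placing it in house 5 leads to a contradiction, so it's in house 4.
Clue 11 places the dog owner in house 3.
The folk fan is in house 2 (clue 1).
Clue 10 places the lacrosse player in house 1.
From clue 4, the baseball player must be in house 2.
Clue 9 places the pop fan in house 4.
From clue 13, the frog owner must be in house 4.
House 1 hobby: only hiking fits.
The only sport still possible for house 3 is rugby.
That leaves rock as the music genre for house 1.
House 5's music genre must be metal (nothing else left).
That leaves fish as the pet for house 1.
Clue 2 places the person who enjoys painting in house 2.
The turtle owner is in house 2 (clue 7).
Clue 8: the person who enjoys reading is in house 5.
The only hobby still possible for house 3 is origami.
That leaves classical as the music genre for house 3.
That leaves cat as the pet for house 5.
So: house 1 = hiking/lacrosse/rock/fish, house 2 = painting/baseball/folk/turtle, house 3 = origami/rugby/classical/dog, house 4 = gardening/cricket/pop/frog, house 5 = reading/badminton/metal/cat.

origami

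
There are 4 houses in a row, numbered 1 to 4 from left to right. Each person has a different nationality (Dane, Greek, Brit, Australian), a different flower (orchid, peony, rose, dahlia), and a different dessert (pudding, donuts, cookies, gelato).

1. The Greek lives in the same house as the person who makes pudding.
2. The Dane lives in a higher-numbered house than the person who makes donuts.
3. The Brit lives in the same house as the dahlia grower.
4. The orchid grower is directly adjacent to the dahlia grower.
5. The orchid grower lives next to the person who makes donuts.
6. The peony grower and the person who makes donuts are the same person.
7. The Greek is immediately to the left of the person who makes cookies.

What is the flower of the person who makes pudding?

The Dane is narrowed to house 2 or 3 or 4; consider each.
Placing it in house 2 and house 3 leads to a contradiction, so it's in house 4.
The Australian is narrowed to house 1 or 2 or 3; consider each.
Placing it in house 2 and house 3 leads to a contradiction, so it's in house 1.
The Brit is narrowed to house 2 or 3; consider each.
Placing it in house 2 leads to a contradiction, so it's in house 3.
By clue 3, the dahlia grower is in house 3.
So house 2 gets Greek for nationality.
Clue 1: the person who makes pudding is in house 2.
Clue 6 places the person who makes donuts in house 1.
The person who makes cookies is in house 3 (clue 7).
That leaves peony as the flower for house 1.
House 4's dessert must be gelato (nothing else left).
From clue 5, the orchid grower must be in house 2.
That leaves rose as the flower for house 4.
So: house 1 = Australian/peony/donuts, house 2 = Greek/orchid/pudding, house 3 = Brit/dahlia/cookies, house 4 = Dane/rose/gelato.

orchid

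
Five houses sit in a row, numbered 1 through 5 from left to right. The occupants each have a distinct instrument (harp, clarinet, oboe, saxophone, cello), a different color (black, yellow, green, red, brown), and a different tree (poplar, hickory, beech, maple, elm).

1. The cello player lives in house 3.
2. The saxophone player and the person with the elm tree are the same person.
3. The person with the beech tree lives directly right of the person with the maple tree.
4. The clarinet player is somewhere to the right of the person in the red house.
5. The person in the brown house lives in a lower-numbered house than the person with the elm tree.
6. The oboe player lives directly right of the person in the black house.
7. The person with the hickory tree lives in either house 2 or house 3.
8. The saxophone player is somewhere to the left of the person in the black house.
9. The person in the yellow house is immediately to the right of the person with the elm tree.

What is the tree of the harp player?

From clue 1, the cello player must be in house 3.
The saxophone player is in house 2 (clue 2).
Clue 2: the person with the elm tree is in house 2.
Clue 5: the person in the brown house is in house 1.
The person in the yellow house is in house 3 (clue 9).
House 1's instrument must be harp (nothing else left).
The only color still possible for house 5 is green.
By clue 6, the oboe player is in house 5.
The only instrument still possible for house 4 is clarinet.
The only color still possible for house 2 is red.
So house 4 gets black for color.
House 1 tree: only poplar fits.
The only tree still possible for house 3 is hickory.
House 4 tree: only maple fits.
So house 5 gets beech for tree.
So: house 1 = harp/brown/poplar, house 2 = saxophone/red/elm, house 3 = cello/yellow/hickory, house 4 = clarinet/black/maple, house 5 = oboe/green/beech.

poplar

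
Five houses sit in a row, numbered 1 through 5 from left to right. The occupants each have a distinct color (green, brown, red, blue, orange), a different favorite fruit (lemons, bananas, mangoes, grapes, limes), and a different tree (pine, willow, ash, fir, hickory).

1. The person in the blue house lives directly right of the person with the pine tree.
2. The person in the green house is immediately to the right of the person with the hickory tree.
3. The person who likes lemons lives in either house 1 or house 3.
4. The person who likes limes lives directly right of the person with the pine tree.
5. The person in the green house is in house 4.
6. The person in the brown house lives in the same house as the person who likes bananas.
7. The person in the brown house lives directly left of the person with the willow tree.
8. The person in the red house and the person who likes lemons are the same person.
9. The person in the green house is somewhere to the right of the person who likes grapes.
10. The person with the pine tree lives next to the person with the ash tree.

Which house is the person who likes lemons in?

Clue 5 places the person in the green house in house 4.
From clue 2, the person with the hickory tree must be in house 3.
The only favorite fruit still possible for house 4 is mangoes.
That leaves limes as the favorite fruit for house 5.
By clue 4, the person with the pine tree is in house 4.
By clue 10, the person with the ash tree is in house 5.
So house 1 gets fir for tree.
That leaves willow as the tree for house 2.
The person in the blue house is in house 5 (clue 1).
By clue 7, the person in the brown house is in house 1.
House 2's color must be orange (nothing else left).
House 3's color must be red (nothing else left).
The only favorite fruit still possible for house 2 is grapes.
Clue 6 places the person who likes bananas in house 1.
From clue 8, the person who likes lemons must be in house 3.
So: house 1 = brown/bananas/fir, house 2 = orange/grapes/willow, house 3 = red/lemons/hickory, house 4 = green/mangoes/pine, house 5 = blue/limes/ash.

3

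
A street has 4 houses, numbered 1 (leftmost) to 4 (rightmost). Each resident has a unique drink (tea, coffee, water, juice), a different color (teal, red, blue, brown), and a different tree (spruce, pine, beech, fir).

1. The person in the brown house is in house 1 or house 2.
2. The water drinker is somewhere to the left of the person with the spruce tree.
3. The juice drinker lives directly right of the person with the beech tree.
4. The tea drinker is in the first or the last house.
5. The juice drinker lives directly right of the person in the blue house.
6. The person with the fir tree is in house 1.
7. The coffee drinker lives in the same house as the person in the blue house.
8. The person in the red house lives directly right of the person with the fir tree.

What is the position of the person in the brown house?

1

Clue 6: the person with the fir tree is in house 1.
From clue 8, the person in the red house must be in house 2.
The only color still possible for house 1 is brown.
So house 4 gets teal for color.
The juice drinker is in house 4 (clue 5).
Clue 7: the coffee drinker is in house 3.
That leaves water as the drink for house 2.
House 3 color: only blue fits.
The person with the beech tree is in house 3 (clue 3).
House 1 drink: only tea fits.
The only tree still possible for house 2 is pine.
That leaves spruce as the tree for house 4.
So: house 1 = tea/brown/fir, house 2 = water/red/pine, house 3 = coffee/blue/beech, house 4 = juice/teal/spruce.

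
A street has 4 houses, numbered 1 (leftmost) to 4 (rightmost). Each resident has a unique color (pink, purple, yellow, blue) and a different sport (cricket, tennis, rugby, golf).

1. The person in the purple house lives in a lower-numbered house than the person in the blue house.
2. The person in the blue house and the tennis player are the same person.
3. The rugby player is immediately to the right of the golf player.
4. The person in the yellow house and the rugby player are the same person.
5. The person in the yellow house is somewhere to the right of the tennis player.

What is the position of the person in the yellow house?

The only sport still possible for house 1 is cricket.
House 4 sport: only rugby fits.
Clue 3 places the golf player in house 3.
The person in the yellow house is in house 4 (clue 4).
House 2 sport: only tennis fits.
From clue 2, the person in the blue house must be in house 2.
House 3 color: only pink fits.
The only color still possible for house 1 is purple.
So: house 1 = purple/cricket, house 2 = blue/tennis, house 3 = pink/golf, house 4 = yellow/rugby.

4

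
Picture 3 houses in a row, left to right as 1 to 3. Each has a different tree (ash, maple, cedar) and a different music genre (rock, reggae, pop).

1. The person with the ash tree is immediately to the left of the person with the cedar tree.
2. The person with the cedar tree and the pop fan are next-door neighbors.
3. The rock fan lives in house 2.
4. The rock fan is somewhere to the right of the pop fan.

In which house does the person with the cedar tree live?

By clue 3, the rock fan is in house 2.
By clue 4, the pop fan is in house 1.
House 3's music genre must be reggae (nothing else left).
The person with the cedar tree is in house 2 (clue 2).
The only tree still possible for house 3 is maple.
The only tree still possible for house 1 is ash.
So: house 1 = ash/pop, house 2 = cedar/rock, house 3 = maple/reggae.

2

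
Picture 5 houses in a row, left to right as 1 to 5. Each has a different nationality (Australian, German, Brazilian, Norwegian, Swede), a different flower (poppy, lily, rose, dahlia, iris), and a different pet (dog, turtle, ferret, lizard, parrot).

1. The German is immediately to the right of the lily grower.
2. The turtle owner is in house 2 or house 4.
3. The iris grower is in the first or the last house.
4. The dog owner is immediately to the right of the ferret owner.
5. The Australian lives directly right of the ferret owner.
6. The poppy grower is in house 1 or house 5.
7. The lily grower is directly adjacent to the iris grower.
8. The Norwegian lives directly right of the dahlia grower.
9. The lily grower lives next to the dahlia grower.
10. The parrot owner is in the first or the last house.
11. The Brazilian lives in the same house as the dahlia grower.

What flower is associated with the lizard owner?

The Brazilian is narrowed to house 1 or 3; consider each.
Placing it in house 1 leads to a contradiction, so it's in house 3.
Clue 11: the dahlia grower is in house 3.
So house 1 gets Swede for nationality.
Clue 1 places the lily grower in house 4.
Clue 7: the iris grower is in house 5.
Clue 8: the Norwegian is in house 4.
The only nationality still possible for house 2 is Australian.
That leaves German as the nationality for house 5.
The only flower still possible for house 2 is rose.
The ferret owner is in house 1 (clue 5).
House 1's flower must be poppy (nothing else left).
That leaves lizard as the pet for house 3.
House 5 pet: only parrot fits.
From clue 4, the dog owner must be in house 2.
House 4 pet: only turtle fits.
So: house 1 = Swede/poppy/ferret, house 2 = Australian/rose/dog, house 3 = Brazilian/dahlia/lizard, house 4 = Norwegian/lily/turtle, house 5 = German/iris/parrot.

dahlia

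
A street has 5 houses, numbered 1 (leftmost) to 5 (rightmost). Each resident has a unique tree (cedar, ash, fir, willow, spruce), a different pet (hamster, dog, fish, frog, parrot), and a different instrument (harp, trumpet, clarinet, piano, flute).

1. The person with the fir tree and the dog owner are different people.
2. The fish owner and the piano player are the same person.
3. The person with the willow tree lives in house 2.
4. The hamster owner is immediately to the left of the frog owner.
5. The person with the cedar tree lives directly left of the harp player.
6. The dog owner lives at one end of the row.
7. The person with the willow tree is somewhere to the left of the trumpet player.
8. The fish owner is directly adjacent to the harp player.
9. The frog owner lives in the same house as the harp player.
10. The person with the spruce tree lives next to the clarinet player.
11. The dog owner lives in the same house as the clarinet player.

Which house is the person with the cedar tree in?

1

Clue 3: the person with the willow tree is in house 2.
The person with the spruce tree is in house 4 (clue 10).
From clue 10, the clarinet player must be in house 5.
By clue 11, the dog owner is in house 5.
House 5 tree: only ash fits.
The person with the cedar tree is narrowed to house 1 or 3; consider each.
Placing it in house 3 leads to a contradiction, so it's in house 1.
The harp player is in house 2 (clue 5).
By clue 9, the frog owner is in house 2.
That leaves fir as the tree for house 3.
That leaves parrot as the pet for house 4.
The hamster owner is in house 1 (clue 4).
House 3 pet: only fish fits.
Clue 2 places the piano player in house 3.
That leaves flute as the instrument for house 1.
House 4's instrument must be trumpet (nothing else left).
So: house 1 = cedar/hamster/flute, house 2 = willow/frog/harp, house 3 = fir/fish/piano, house 4 = spruce/parrot/trumpet, house 5 = ash/dog/clarinet.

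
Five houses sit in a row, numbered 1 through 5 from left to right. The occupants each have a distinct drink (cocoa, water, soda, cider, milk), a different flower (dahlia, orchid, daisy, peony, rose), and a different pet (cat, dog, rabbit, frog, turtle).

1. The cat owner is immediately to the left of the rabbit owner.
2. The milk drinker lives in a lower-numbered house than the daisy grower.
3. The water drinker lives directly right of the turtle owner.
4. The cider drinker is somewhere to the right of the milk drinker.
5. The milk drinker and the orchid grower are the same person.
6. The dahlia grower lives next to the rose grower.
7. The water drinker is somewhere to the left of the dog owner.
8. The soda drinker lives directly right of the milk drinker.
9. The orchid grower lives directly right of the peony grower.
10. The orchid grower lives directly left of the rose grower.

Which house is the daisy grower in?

5

That leaves cocoa as the drink for house 1.
The only flower still possible for house 1 is peony.
The orchid grower is in house 2 (clue 9).
By clue 10, the rose grower is in house 3.
Clue 5: the milk drinker is in house 2.
From clue 6, the dahlia grower must be in house 4.
Clue 8: the soda drinker is in house 3.
House 5's drink must be cider (nothing else left).
House 5 flower: only daisy fits.
By clue 3, the turtle owner is in house 3.
Clue 7 places the dog owner in house 5.
House 4's drink must be water (nothing else left).
Clue 1: the cat owner is in house 1.
Clue 1 places the rabbit owner in house 2.
The only pet still possible for house 4 is frog.
So: house 1 = cocoa/peony/cat, house 2 = milk/orchid/rabbit, house 3 = soda/rose/turtle, house 4 = water/dahlia/frog, house 5 = cider/daisy/dog.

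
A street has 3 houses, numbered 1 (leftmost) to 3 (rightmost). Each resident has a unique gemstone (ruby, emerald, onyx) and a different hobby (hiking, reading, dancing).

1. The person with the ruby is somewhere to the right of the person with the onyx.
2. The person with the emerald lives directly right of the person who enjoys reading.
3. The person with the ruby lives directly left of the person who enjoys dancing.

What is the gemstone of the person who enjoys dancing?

emerald

Clue 3 places the person with the ruby in house 2.
By clue 3, the person who enjoys dancing is in house 3.
The only gemstone still possible for house 1 is onyx.
So house 3 gets emerald for gemstone.
From clue 2, the person who enjoys reading must be in house 2.
House 1's hobby must be hiking (nothing else left).
So: house 1 = onyx/hiking, house 2 = ruby/reading, house 3 = emerald/dancing.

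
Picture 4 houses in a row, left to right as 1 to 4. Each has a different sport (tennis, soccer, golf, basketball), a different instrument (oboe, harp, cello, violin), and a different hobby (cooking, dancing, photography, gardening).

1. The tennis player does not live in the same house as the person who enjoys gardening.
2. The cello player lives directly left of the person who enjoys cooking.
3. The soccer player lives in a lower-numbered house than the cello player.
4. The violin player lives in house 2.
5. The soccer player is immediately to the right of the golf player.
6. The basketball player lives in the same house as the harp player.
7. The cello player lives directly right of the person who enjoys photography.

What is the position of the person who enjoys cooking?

The violin player is in house 2 (clue 4).
Clue 5: the soccer player is in house 2.
Clue 5: the golf player is in house 1.
Clue 2 places the person who enjoys cooking in house 4.
From clue 7, the person who enjoys photography must be in house 2.
The only instrument still possible for house 1 is oboe.
So house 3 gets cello for instrument.
House 4's instrument must be harp (nothing else left).
The basketball player is in house 4 (clue 6).
That leaves tennis as the sport for house 3.
Clue 1: the person who enjoys gardening is in house 1.
House 3's hobby must be dancing (nothing else left).
So: house 1 = golf/oboe/gardening, house 2 = soccer/violin/photography, house 3 = tennis/cello/dancing, house 4 = basketball/harp/cooking.

4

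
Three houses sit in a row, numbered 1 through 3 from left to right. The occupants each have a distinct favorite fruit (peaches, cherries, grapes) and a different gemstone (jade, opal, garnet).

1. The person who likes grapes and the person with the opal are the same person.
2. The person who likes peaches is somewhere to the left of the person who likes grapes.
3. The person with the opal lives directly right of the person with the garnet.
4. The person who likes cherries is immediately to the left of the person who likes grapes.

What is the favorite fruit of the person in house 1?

That leaves grapes as the favorite fruit for house 3.
By clue 1, the person with the opal is in house 3.
Clue 3: the person with the garnet is in house 2.
From clue 4, the person who likes cherries must be in house 2.
That leaves peaches as the favorite fruit for house 1.
House 1 gemstone: only jade fits.
So: house 1 = peaches/jade, house 2 = cherries/garnet, house 3 = grapes/opal.

peaches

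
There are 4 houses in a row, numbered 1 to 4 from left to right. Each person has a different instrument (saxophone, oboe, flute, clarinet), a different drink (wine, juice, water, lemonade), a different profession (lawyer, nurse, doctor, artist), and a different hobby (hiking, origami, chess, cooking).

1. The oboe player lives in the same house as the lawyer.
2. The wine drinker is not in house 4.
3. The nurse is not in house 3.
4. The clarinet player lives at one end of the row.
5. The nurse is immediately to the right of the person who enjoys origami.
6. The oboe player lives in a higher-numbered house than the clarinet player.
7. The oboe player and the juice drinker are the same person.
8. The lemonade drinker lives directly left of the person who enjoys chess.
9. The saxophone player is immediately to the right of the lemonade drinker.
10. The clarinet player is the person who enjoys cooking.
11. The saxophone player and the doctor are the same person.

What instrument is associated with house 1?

clarinet

From clue 6, the clarinet player must be in house 1.
By clue 10, the person who enjoys cooking is in house 1.
Clue 5: the nurse is in house 4.
House 1's profession must be artist (nothing else left).
House 3 hobby: only origami fits.
By clue 11, the saxophone player is in house 2.
From clue 11, the doctor must be in house 2.
That leaves oboe as the instrument for house 3.
The only instrument still possible for house 4 is flute.
House 4's drink must be water (nothing else left).
The only profession still possible for house 3 is lawyer.
The juice drinker is in house 3 (clue 7).
From clue 9, the lemonade drinker must be in house 1.
That leaves wine as the drink for house 2.
By clue 8, the person who enjoys chess is in house 2.
House 4 hobby: only hiking fits.
So: house 1 = clarinet/lemonade/artist/cooking, house 2 = saxophone/wine/doctor/chess, house 3 = oboe/juice/lawyer/origami, house 4 = flute/water/nurse/hiking.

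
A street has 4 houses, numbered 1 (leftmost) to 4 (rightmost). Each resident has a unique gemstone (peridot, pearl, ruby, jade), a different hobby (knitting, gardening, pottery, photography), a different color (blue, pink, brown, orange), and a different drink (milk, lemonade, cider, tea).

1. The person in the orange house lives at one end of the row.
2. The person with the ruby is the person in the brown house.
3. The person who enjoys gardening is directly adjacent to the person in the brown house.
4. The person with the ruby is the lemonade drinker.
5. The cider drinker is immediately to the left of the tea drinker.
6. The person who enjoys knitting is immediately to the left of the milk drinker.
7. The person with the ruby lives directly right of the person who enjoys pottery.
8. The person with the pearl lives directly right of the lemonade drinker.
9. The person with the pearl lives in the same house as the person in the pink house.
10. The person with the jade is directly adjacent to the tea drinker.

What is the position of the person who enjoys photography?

1

The only drink still possible for house 1 is cider.
By clue 5, the tea drinker is in house 2.
That leaves milk as the drink for house 4.
Clue 4 places the person with the ruby in house 3.
By clue 6, the person who enjoys knitting is in house 3.
Clue 7 places the person who enjoys pottery in house 2.
From clue 8, the person with the pearl must be in house 4.
The person in the pink house is in house 4 (clue 9).
So house 1 gets jade for gemstone.
House 2's gemstone must be peridot (nothing else left).
So house 1 gets orange for color.
That leaves lemonade as the drink for house 3.
By clue 2, the person in the brown house is in house 3.
By clue 3, the person who enjoys gardening is in house 4.
That leaves photography as the hobby for house 1.
So house 2 gets blue for color.
So: house 1 = jade/photography/orange/cider, house 2 = peridot/pottery/blue/tea, house 3 = ruby/knitting/brown/lemonade, house 4 = pearl/gardening/pink/milk.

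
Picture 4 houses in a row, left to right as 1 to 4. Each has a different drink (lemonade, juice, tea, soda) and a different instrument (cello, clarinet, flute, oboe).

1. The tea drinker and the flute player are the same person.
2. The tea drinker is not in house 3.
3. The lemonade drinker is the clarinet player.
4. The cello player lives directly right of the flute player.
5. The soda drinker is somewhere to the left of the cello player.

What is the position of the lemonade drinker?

4

The soda drinker is narrowed to house 1 or 2; consider each.
Placing it in house 2 leads to a contradiction, so it's in house 1.
Clue 1: the flute player is in house 2.
By clue 4, the cello player is in house 3.
So house 2 gets tea for drink.
That leaves oboe as the instrument for house 1.
That leaves clarinet as the instrument for house 4.
The lemonade drinker is in house 4 (clue 3).
So house 3 gets juice for drink.
So: house 1 = soda/oboe, house 2 = tea/flute, house 3 = juice/cello, house 4 = lemonade/clarinet.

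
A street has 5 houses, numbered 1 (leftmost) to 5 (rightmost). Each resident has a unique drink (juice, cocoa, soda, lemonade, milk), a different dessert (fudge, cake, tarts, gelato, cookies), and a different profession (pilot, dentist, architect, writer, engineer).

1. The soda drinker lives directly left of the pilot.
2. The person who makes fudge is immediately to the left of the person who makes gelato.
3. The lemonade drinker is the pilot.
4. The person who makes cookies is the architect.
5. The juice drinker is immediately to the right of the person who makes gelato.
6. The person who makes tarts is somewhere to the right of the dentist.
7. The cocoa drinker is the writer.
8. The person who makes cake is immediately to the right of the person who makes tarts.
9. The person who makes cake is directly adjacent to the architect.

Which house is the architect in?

5

That leaves fudge as the dessert for house 1.
The person who makes gelato is in house 2 (clue 2).
The juice drinker is in house 3 (clue 5).
The lemonade drinker is narrowed to house 2 or 5; consider each.
Placing it in house 5 leads to a contradiction, so it's in house 2.
Clue 3 places the pilot in house 2.
The soda drinker is in house 1 (clue 1).
The cocoa drinker is narrowed to house 4 or 5; consider each.
Placing it in house 5 leads to a contradiction, so it's in house 4.
Clue 7 places the writer in house 4.
That leaves milk as the drink for house 5.
Clue 9 places the person who makes cake in house 4.
House 3 dessert: only tarts fits.
House 5's dessert must be cookies (nothing else left).
Clue 4: the architect is in house 5.
Clue 6: the dentist is in house 1.
House 3's profession must be engineer (nothing else left).
So: house 1 = soda/fudge/dentist, house 2 = lemonade/gelato/pilot, house 3 = juice/tarts/engineer, house 4 = cocoa/cake/writer, house 5 = milk/cookies/architect.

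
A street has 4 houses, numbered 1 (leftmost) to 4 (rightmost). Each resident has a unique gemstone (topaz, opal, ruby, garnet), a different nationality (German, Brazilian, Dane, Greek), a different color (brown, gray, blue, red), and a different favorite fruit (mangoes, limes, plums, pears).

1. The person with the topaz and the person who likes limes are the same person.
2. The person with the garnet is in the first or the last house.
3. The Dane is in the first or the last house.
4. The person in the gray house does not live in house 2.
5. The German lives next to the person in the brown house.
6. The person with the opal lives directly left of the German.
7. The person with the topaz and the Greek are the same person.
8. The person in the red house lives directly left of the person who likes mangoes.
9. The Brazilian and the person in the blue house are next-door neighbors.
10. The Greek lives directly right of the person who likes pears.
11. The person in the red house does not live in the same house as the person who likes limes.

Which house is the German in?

3

The person with the garnet is narrowed to house 1 or 4; consider each.
Placing it in house 4 leads to a contradiction, so it's in house 1.
The person with the opal is narrowed to house 2 or 3; consider each.
Placing it in house 3 leads to a contradiction, so it's in house 2.
Clue 6 places the German in house 3.
Clue 7 places the person with the topaz in house 4.
Clue 7: the Greek is in house 4.
Clue 10: the person who likes pears is in house 3.
House 3 gemstone: only ruby fits.
House 2 nationality: only Brazilian fits.
That leaves plums as the favorite fruit for house 1.
That leaves mangoes as the favorite fruit for house 2.
The only favorite fruit still possible for house 4 is limes.
Clue 8: the person in the red house is in house 1.
So house 1 gets Dane for nationality.
So house 2 gets brown for color.
House 4 color: only gray fits.
House 3 color: only blue fits.
So: house 1 = garnet/Dane/red/plums, house 2 = opal/Brazilian/brown/mangoes, house 3 = ruby/German/blue/pears, house 4 = topaz/Greek/gray/limes.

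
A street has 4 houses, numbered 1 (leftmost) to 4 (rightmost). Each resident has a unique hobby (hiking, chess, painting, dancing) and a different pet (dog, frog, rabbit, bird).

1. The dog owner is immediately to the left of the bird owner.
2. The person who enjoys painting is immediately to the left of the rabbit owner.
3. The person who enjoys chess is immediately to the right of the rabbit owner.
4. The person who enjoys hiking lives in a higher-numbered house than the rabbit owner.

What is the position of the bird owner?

The person who enjoys chess is narrowed to house 3 or 4; consider each.
Placing it in house 4 leads to a contradiction, so it's in house 3.
From clue 3, the rabbit owner must be in house 2.
From clue 1, the dog owner must be in house 3.
The bird owner is in house 4 (clue 1).
From clue 2, the person who enjoys painting must be in house 1.
House 2 hobby: only dancing fits.
House 4's hobby must be hiking (nothing else left).
So house 1 gets frog for pet.
So: house 1 = painting/frog, house 2 = dancing/rabbit, house 3 = chess/dog, house 4 = hiking/bird.

4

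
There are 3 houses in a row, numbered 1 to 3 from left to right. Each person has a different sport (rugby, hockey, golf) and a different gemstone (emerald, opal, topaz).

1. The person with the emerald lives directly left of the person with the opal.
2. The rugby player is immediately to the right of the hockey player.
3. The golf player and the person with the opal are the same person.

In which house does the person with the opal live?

The only sport still possible for house 1 is hockey.
Clue 2: the rugby player is in house 2.
House 3's sport must be golf (nothing else left).
The person with the opal is in house 3 (clue 3).
Clue 1 places the person with the emerald in house 2.
House 1 gemstone: only topaz fits.
So: house 1 = hockey/topaz, house 2 = rugby/emerald, house 3 = golf/opal.

3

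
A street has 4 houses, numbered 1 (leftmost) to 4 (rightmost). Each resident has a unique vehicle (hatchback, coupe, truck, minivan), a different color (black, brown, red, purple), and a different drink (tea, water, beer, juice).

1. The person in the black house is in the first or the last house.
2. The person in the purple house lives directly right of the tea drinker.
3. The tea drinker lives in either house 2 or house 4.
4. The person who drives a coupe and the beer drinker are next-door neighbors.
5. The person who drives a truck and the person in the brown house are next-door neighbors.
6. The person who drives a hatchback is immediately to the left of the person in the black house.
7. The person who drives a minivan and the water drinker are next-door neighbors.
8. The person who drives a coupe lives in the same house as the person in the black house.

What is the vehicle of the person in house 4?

Clue 3: the tea drinker is in house 2.
From clue 6, the person who drives a hatchback must be in house 3.
Clue 6: the person in the black house is in house 4.
Clue 8 places the person who drives a coupe in house 4.
Clue 2: the person in the purple house is in house 3.
From clue 4, the beer drinker must be in house 3.
By clue 7, the person who drives a minivan is in house 2.
That leaves truck as the vehicle for house 1.
That leaves juice as the drink for house 4.
From clue 5, the person in the brown house must be in house 2.
House 1's color must be red (nothing else left).
The only drink still possible for house 1 is water.
So: house 1 = truck/red/water, house 2 = minivan/brown/tea, house 3 = hatchback/purple/beer, house 4 = coupe/black/juice.

coupe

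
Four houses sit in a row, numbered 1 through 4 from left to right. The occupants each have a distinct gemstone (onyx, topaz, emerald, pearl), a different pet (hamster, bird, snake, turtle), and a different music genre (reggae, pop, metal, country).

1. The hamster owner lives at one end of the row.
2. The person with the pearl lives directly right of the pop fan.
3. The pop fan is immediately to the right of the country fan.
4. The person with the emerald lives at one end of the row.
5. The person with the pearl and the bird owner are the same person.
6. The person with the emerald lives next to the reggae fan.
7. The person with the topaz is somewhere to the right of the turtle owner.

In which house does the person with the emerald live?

House 4's music genre must be metal (nothing else left).
The only music genre still possible for house 1 is country.
From clue 3, the pop fan must be in house 2.
House 3 music genre: only reggae fits.
The person with the pearl is in house 3 (clue 2).
The bird owner is in house 3 (clue 5).
Clue 6: the person with the emerald is in house 4.
House 1's gemstone must be onyx (nothing else left).
So house 2 gets topaz for gemstone.
By clue 7, the turtle owner is in house 1.
So house 2 gets snake for pet.
House 4's pet must be hamster (nothing else left).
So: house 1 = onyx/turtle/country, house 2 = topaz/snake/pop, house 3 = pearl/bird/reggae, house 4 = emerald/hamster/metal.

4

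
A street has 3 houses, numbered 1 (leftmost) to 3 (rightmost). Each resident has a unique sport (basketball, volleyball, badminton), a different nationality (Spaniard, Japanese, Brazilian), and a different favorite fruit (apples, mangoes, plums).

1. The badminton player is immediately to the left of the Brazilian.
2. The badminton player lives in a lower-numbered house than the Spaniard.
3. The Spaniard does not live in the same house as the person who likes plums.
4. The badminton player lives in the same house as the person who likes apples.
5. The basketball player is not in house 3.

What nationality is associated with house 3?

Spaniard

So house 3 gets volleyball for sport.
That leaves Japanese as the nationality for house 1.
The badminton player is narrowed to house 1 or 2; consider each.
Placing it in house 2 leads to a contradiction, so it's in house 1.
By clue 1, the Brazilian is in house 2.
Clue 4: the person who likes apples is in house 1.
House 2 sport: only basketball fits.
So house 3 gets Spaniard for nationality.
Clue 3 places the person who likes plums in house 2.
House 3's favorite fruit must be mangoes (nothing else left).
So: house 1 = badminton/Japanese/apples, house 2 = basketball/Brazilian/plums, house 3 = volleyball/Spaniard/mangoes.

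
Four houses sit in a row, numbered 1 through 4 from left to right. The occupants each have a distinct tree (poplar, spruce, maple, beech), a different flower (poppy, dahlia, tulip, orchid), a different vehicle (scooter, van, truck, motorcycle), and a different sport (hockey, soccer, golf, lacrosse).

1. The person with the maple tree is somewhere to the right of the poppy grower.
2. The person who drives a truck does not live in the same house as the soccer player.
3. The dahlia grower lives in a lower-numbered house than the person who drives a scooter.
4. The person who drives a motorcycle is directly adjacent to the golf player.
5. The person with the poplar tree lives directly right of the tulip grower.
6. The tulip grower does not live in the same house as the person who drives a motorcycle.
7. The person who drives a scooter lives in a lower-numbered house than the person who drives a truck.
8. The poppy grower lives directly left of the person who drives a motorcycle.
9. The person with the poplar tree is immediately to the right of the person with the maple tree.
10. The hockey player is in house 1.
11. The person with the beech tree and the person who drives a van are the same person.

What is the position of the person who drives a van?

1

Clue 10 places the hockey player in house 1.
House 4 flower: only orchid fits.
That leaves van as the vehicle for house 1.
From clue 11, the person with the beech tree must be in house 1.
House 3 flower: only tulip fits.
The only vehicle still possible for house 4 is truck.
Clue 5: the person with the poplar tree is in house 4.
Clue 6 places the person who drives a motorcycle in house 2.
From clue 8, the poppy grower must be in house 1.
From clue 9, the person with the maple tree must be in house 3.
That leaves spruce as the tree for house 2.
That leaves dahlia as the flower for house 2.
House 3's vehicle must be scooter (nothing else left).
Clue 4 places the golf player in house 3.
That leaves lacrosse as the sport for house 4.
The only sport still possible for house 2 is soccer.
So: house 1 = beech/poppy/van/hockey, house 2 = spruce/dahlia/motorcycle/soccer, house 3 = maple/tulip/scooter/golf, house 4 = poplar/orchid/truck/lacrosse.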